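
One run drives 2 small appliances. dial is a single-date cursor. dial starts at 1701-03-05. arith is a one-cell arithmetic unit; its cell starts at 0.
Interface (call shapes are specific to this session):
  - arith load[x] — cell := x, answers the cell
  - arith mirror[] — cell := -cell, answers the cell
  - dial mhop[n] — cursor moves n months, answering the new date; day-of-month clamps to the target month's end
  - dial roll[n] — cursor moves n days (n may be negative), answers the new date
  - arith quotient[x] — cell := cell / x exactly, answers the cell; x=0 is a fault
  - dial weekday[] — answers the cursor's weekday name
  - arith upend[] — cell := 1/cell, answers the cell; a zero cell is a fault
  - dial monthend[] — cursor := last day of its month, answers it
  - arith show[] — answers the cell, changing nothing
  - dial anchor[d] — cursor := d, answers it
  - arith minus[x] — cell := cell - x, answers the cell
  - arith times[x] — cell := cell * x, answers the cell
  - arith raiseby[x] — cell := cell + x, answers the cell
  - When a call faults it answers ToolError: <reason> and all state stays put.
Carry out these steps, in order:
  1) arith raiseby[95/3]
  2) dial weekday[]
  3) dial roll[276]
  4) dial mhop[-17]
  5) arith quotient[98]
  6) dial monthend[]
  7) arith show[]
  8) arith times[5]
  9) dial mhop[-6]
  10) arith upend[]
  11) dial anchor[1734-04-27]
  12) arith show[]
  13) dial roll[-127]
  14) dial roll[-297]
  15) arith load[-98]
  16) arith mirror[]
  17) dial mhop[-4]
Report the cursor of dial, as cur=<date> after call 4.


Answer: cur=1700-07-06

Derivation:
Next I call arith raiseby(x→95/3), → 95/3.
I invoke dial weekday(), yielding Saturday.
I call dial roll(n→276), yielding 1701-12-06.
Next I call dial mhop(n→-17), — result: 1700-07-06.
I call arith quotient(x→98), and see 95/294.
I call dial monthend, and observe 1700-07-31.
I try arith show, → 95/294.
Using arith times(x→5), and observe 475/294.
I try dial mhop(n→-6): 1700-01-31.
Next I call arith upend(), giving 294/475.
Then dial anchor(d→1734-04-27), and get 1734-04-27.
I invoke arith show, → 294/475.
I use dial roll(n→-127), which returns 1733-12-21.
Invoking dial roll(n→-297), and see 1733-02-27.
Now I run arith load(x→-98): -98.
Now I run arith mirror: 98.
Now I run dial mhop(n→-4), and see 1732-10-27.


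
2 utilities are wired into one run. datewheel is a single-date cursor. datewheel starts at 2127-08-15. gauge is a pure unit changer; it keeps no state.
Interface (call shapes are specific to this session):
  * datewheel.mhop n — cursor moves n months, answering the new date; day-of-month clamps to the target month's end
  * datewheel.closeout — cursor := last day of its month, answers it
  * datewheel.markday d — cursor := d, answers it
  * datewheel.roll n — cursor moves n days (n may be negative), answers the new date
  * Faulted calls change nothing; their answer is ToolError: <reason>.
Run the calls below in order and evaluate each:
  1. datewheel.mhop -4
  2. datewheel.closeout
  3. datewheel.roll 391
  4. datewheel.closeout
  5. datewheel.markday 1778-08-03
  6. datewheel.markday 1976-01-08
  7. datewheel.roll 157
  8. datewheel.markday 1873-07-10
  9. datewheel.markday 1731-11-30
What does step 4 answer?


>> mhop(n=-4)
<< 2127-04-15
>> closeout()
<< 2127-04-30
>> roll(n=391)
<< 2128-05-25
>> closeout()
<< 2128-05-31
>> markday(d=1778-08-03)
<< 1778-08-03
>> markday(d=1976-01-08)
<< 1976-01-08
>> roll(n=157)
<< 1976-06-13
>> markday(d=1873-07-10)
<< 1873-07-10
>> markday(d=1731-11-30)
<< 1731-11-30

Answer: 2128-05-31


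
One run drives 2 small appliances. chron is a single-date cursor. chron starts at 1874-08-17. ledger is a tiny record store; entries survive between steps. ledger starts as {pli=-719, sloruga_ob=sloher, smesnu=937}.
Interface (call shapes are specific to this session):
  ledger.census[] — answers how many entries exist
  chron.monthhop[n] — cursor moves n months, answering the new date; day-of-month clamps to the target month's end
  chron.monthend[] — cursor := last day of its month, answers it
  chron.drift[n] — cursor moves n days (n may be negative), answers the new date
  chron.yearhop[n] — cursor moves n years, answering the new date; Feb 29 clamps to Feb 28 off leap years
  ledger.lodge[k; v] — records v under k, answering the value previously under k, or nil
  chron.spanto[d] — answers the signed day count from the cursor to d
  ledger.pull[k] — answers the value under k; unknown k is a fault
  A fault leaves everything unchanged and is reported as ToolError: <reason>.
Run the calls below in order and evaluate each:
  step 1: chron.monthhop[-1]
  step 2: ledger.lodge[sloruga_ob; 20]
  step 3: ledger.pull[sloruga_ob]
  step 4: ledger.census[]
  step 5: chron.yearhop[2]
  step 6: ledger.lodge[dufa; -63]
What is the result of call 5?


Answer: 1876-07-17

Derivation:
I run chron.monthhop on n='-1', and observe 1874-07-17.
I try ledger.lodge on k='sloruga_ob', v='20', — result: sloher.
I invoke ledger.pull on k='sloruga_ob', yielding 20.
Using ledger.census(), → 3.
Invoking chron.yearhop on n='2', which returns 1876-07-17.
Next I call ledger.lodge on k='dufa', v='-63', and see nil.


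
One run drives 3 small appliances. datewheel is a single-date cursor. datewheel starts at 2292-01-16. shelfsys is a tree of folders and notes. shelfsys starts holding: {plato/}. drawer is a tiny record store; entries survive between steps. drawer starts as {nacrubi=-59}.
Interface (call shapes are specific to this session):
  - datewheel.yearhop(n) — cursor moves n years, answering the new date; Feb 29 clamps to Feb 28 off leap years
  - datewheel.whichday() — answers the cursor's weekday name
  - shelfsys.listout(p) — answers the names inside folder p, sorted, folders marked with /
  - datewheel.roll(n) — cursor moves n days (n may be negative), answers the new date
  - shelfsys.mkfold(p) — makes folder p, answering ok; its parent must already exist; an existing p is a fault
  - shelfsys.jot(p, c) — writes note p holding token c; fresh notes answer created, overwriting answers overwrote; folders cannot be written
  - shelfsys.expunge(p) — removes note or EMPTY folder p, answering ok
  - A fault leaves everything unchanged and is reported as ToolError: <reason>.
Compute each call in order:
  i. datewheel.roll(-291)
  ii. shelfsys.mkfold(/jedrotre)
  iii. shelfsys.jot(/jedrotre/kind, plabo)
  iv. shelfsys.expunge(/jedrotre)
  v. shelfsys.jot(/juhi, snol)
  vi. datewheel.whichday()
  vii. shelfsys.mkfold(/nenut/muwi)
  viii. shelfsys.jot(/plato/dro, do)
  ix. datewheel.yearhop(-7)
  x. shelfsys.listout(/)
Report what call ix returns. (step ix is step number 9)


Answer: 2284-03-31

Derivation:
I try roll(n='-291'), and see 2291-03-31.
Next I call mkfold(p='/jedrotre'), and get ok.
Using jot(p='/jedrotre/kind', c='plabo'), which returns created.
Next I call expunge(p='/jedrotre'), and observe ToolError: not empty.
Next I call jot(p='/juhi', c='snol'), → created.
I use whichday(), and see Tuesday.
Invoking mkfold(p='/nenut/muwi'), and observe ToolError: no parent.
Then jot(p='/plato/dro', c='do'): created.
I try yearhop(n='-7'), and get 2284-03-31.
Using listout(p='/'): [jedrotre/, juhi, plato/].


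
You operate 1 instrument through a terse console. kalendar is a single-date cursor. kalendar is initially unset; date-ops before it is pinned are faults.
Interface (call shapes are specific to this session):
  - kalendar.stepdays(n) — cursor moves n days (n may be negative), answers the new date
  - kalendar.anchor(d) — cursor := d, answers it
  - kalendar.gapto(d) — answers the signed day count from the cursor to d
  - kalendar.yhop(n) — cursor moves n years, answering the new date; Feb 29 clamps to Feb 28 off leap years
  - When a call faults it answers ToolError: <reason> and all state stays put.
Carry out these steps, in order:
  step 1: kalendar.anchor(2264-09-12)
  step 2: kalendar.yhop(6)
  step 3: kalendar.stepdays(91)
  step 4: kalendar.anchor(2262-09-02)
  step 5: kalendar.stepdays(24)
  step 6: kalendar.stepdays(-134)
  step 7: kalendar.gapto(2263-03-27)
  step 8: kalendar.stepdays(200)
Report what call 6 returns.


-> anchor(d='2264-09-12')
<- 2264-09-12
-> yhop(n='6')
<- 2270-09-12
-> stepdays(n='91')
<- 2270-12-12
-> anchor(d='2262-09-02')
<- 2262-09-02
-> stepdays(n='24')
<- 2262-09-26
-> stepdays(n='-134')
<- 2262-05-15
-> gapto(d='2263-03-27')
<- 316
-> stepdays(n='200')
<- 2262-12-01

Answer: 2262-05-15


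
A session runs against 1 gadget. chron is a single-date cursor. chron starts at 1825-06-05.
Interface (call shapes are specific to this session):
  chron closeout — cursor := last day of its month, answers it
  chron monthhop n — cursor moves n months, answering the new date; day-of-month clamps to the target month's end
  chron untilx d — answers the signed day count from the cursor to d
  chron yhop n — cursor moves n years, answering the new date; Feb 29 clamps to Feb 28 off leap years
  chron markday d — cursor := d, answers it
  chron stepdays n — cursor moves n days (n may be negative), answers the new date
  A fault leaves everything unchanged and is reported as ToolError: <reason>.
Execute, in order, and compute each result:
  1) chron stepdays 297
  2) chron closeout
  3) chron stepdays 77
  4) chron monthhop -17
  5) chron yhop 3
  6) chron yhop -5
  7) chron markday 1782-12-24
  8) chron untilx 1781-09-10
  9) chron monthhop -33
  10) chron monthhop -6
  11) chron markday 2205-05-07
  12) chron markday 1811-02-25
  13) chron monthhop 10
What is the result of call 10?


·→ chron stepdays(297)
·← 1826-03-29
·→ chron closeout()
·← 1826-03-31
·→ chron stepdays(77)
·← 1826-06-16
·→ chron monthhop(-17)
·← 1825-01-16
·→ chron yhop(3)
·← 1828-01-16
·→ chron yhop(-5)
·← 1823-01-16
·→ chron markday(1782-12-24)
·← 1782-12-24
·→ chron untilx(1781-09-10)
·← -470
·→ chron monthhop(-33)
·← 1780-03-24
·→ chron monthhop(-6)
·← 1779-09-24
·→ chron markday(2205-05-07)
·← 2205-05-07
·→ chron markday(1811-02-25)
·← 1811-02-25
·→ chron monthhop(10)
·← 1811-12-25

Answer: 1779-09-24


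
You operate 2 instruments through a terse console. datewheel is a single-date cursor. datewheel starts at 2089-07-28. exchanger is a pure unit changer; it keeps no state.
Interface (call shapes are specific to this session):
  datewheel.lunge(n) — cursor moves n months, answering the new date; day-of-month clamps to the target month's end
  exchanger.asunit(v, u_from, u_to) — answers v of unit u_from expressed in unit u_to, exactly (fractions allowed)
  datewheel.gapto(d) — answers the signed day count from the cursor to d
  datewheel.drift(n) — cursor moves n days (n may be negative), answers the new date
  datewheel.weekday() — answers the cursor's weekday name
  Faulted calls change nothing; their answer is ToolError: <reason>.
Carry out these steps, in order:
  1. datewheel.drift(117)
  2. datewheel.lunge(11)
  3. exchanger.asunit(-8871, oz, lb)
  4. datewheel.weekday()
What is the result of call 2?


-- datewheel.drift(n: 117) => 2089-11-22
-- datewheel.lunge(n: 11) => 2090-10-22
-- exchanger.asunit(v: -8871, u_from: oz, u_to: lb) => -8871/16
-- datewheel.weekday() => Sunday

Answer: 2090-10-22


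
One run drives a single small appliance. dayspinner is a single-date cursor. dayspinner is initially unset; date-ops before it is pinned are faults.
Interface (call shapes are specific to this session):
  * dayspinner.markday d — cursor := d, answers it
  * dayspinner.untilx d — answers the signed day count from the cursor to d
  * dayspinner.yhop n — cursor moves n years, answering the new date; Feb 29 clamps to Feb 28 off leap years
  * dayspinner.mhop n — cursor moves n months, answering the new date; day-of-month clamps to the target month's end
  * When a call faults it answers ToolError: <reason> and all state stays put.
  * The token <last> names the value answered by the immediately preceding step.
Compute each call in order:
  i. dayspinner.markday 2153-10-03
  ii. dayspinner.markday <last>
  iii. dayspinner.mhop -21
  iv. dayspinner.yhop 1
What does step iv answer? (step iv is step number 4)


Answer: 2153-01-03

Derivation:
I call dayspinner.markday using 2153-10-03, and see 2153-10-03.
Calling dayspinner.markday using <last>, → 2153-10-03.
I call dayspinner.mhop using -21, and see 2152-01-03.
Invoking dayspinner.yhop using 1, → 2153-01-03.


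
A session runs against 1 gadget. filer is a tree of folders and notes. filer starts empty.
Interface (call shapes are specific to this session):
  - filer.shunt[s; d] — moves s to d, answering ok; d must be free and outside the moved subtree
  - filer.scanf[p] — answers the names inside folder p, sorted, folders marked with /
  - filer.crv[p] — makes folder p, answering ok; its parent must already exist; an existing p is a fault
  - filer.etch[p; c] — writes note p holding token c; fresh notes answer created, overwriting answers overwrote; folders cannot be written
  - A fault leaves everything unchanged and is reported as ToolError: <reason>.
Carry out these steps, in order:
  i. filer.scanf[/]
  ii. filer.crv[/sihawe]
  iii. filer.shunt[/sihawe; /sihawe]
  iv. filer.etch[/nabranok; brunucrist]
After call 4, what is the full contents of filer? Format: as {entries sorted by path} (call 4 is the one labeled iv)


·→ filer.scanf(p=/)
·← []
·→ filer.crv(p=/sihawe)
·← ok
·→ filer.shunt(s=/sihawe, d=/sihawe)
·← ToolError: exists
·→ filer.etch(p=/nabranok, c=brunucrist)
·← created

Answer: {nabranok=brunucrist, sihawe/}


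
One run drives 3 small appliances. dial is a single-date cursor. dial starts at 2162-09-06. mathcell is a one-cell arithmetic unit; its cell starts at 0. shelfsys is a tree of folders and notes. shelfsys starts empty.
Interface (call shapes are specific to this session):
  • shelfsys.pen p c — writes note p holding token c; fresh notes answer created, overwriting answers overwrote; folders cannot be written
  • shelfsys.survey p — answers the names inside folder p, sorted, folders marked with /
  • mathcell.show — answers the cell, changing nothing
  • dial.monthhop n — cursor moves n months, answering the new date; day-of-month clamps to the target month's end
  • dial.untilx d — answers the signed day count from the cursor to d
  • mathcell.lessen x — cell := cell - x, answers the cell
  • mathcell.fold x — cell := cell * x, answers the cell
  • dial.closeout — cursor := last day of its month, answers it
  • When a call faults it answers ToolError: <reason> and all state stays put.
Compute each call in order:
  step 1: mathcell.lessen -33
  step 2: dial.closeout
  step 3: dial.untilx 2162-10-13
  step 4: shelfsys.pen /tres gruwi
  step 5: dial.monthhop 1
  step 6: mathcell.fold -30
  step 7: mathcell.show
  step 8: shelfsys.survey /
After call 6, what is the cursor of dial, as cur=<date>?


[in] lessen x=-33
[out] 33
[in] closeout
[out] 2162-09-30
[in] untilx d=2162-10-13
[out] 13
[in] pen p=/tres c=gruwi
[out] created
[in] monthhop n=1
[out] 2162-10-30
[in] fold x=-30
[out] -990
[in] show
[out] -990
[in] survey p=/
[out] [tres]

Answer: cur=2162-10-30


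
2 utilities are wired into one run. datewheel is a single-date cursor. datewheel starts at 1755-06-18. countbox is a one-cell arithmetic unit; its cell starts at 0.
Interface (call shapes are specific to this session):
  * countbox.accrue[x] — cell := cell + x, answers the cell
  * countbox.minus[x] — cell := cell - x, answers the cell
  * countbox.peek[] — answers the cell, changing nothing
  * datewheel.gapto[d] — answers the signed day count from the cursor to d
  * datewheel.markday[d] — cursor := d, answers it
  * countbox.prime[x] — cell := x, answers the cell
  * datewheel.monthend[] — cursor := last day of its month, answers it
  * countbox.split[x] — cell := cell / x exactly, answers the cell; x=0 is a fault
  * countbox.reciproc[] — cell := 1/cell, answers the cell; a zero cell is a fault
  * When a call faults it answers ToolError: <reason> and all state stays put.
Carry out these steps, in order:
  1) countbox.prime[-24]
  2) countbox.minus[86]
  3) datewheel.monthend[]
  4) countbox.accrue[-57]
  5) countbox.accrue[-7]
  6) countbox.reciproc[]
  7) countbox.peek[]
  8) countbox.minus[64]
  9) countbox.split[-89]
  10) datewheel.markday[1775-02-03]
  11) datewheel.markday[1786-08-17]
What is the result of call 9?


Answer: 11137/15486

Derivation:
;; 1. countbox.prime(x=-24) == -24
;; 2. countbox.minus(x=86) == -110
;; 3. datewheel.monthend() == 1755-06-30
;; 4. countbox.accrue(x=-57) == -167
;; 5. countbox.accrue(x=-7) == -174
;; 6. countbox.reciproc() == -1/174
;; 7. countbox.peek() == -1/174
;; 8. countbox.minus(x=64) == -11137/174
;; 9. countbox.split(x=-89) == 11137/15486
;; 10. datewheel.markday(d=1775-02-03) == 1775-02-03
;; 11. datewheel.markday(d=1786-08-17) == 1786-08-17


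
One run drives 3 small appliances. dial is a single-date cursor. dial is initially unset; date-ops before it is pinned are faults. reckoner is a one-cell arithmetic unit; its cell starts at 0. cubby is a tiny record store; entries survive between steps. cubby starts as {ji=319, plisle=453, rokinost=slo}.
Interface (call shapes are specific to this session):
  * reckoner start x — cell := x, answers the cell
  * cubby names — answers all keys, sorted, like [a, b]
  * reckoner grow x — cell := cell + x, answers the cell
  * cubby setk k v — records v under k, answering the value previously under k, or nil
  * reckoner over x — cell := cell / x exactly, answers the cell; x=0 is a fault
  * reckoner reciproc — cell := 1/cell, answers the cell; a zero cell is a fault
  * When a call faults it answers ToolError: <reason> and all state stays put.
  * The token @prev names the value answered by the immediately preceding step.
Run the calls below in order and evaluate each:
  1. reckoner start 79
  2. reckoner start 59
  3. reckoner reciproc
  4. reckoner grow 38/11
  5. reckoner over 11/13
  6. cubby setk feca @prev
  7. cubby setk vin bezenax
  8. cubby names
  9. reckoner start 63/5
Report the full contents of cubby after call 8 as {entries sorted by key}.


Answer: {feca=29289/7139, ji=319, plisle=453, rokinost=slo, vin=bezenax}

Derivation:
I try reckoner start with x: 79, and observe 79.
I try reckoner start with x: 59, and get 59.
Then reckoner reciproc(): 1/59.
Now I run reckoner grow with x: 38/11, — result: 2253/649.
I invoke reckoner over with x: 11/13, and get 29289/7139.
Next I call cubby setk with k: feca, v: @prev, → nil.
Next I call cubby setk with k: vin, v: bezenax, yielding nil.
I call cubby names, giving [feca, ji, plisle, rokinost, vin].
Invoking reckoner start with x: 63/5, which returns 63/5.


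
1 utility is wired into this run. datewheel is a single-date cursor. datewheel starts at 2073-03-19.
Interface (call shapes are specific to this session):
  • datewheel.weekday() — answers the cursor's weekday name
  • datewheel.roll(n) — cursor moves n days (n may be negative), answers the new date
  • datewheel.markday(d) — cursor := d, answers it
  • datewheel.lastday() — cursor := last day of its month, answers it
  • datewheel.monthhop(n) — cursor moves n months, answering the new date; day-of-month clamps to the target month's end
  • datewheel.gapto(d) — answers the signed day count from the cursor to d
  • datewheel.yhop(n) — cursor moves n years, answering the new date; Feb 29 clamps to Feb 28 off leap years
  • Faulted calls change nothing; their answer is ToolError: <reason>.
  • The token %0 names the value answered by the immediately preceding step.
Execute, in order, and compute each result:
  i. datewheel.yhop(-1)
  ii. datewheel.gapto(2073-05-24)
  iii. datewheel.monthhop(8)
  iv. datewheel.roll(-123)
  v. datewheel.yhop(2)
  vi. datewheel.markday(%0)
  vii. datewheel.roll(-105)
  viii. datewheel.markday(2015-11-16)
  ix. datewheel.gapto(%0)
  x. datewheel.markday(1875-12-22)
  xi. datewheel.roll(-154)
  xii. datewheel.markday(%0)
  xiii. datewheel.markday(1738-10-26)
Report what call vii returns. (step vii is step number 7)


==> yhop(n: -1)
<== 2072-03-19
==> gapto(d: 2073-05-24)
<== 431
==> monthhop(n: 8)
<== 2072-11-19
==> roll(n: -123)
<== 2072-07-19
==> yhop(n: 2)
<== 2074-07-19
==> markday(d: %0)
<== 2074-07-19
==> roll(n: -105)
<== 2074-04-05
==> markday(d: 2015-11-16)
<== 2015-11-16
==> gapto(d: %0)
<== 0
==> markday(d: 1875-12-22)
<== 1875-12-22
==> roll(n: -154)
<== 1875-07-21
==> markday(d: %0)
<== 1875-07-21
==> markday(d: 1738-10-26)
<== 1738-10-26

Answer: 2074-04-05


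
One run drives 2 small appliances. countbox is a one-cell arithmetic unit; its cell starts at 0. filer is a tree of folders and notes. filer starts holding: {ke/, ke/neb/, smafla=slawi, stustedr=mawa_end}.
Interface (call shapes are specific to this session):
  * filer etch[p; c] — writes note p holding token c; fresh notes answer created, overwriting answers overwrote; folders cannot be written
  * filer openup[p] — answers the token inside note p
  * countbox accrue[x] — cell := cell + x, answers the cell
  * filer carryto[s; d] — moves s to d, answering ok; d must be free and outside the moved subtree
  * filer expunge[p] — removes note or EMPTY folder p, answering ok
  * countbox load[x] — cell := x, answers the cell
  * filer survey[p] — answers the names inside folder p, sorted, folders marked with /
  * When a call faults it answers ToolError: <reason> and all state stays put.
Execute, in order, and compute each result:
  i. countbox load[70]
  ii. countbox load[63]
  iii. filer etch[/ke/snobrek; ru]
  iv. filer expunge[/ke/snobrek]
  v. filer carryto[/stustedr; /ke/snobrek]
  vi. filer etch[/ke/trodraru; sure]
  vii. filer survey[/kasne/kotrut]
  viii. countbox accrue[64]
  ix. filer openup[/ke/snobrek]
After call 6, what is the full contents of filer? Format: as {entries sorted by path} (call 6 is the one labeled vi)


# 1. countbox load(x=70) => 70
# 2. countbox load(x=63) => 63
# 3. filer etch(p=/ke/snobrek, c=ru) => created
# 4. filer expunge(p=/ke/snobrek) => ok
# 5. filer carryto(s=/stustedr, d=/ke/snobrek) => ok
# 6. filer etch(p=/ke/trodraru, c=sure) => created
# 7. filer survey(p=/kasne/kotrut) => ToolError: not found
# 8. countbox accrue(x=64) => 127
# 9. filer openup(p=/ke/snobrek) => mawa_end

Answer: {ke/, ke/neb/, ke/snobrek=mawa_end, ke/trodraru=sure, smafla=slawi}


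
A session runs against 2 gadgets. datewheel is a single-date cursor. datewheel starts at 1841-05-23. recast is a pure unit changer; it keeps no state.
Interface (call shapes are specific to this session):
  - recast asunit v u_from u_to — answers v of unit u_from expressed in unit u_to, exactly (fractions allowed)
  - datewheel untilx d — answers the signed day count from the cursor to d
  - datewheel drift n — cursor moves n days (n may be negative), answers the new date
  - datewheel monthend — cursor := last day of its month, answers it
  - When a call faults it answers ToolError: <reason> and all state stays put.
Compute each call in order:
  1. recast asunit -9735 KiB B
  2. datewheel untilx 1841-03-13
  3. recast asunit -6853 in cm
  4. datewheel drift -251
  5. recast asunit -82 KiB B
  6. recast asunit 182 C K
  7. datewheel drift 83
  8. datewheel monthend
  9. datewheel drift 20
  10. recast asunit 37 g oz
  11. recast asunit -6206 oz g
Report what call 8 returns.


Answer: 1840-12-31

Derivation:
Using recast asunit(v: -9735, u_from: KiB, u_to: B), and get -9968640.
Next I call datewheel untilx(d: 1841-03-13), which returns -71.
I run recast asunit(v: -6853, u_from: in, u_to: cm), yielding -870331/50.
I use datewheel drift(n: -251), and see 1840-09-14.
Using recast asunit(v: -82, u_from: KiB, u_to: B), → -83968.
I use recast asunit(v: 182, u_from: C, u_to: K), → 9103/20.
I invoke datewheel drift(n: 83): 1840-12-06.
I invoke datewheel monthend: 1840-12-31.
Next I call datewheel drift(n: 20), and see 1841-01-20.
Using recast asunit(v: 37, u_from: g, u_to: oz), giving 59200000/45359237.
I invoke recast asunit(v: -6206, u_from: oz, u_to: g), and see -140749712411/800000.


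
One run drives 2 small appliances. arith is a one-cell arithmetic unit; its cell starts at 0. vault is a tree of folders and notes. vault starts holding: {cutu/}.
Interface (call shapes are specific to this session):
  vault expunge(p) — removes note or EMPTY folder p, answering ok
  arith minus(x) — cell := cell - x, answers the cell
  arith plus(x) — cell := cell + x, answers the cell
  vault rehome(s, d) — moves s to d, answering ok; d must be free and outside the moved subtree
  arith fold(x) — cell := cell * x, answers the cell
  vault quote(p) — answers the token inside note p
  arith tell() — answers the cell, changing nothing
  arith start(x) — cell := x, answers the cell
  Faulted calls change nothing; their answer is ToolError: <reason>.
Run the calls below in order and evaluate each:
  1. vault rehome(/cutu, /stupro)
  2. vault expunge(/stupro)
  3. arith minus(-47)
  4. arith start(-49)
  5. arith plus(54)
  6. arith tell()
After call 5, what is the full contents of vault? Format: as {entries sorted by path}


[in] vault rehome s→/cutu d→/stupro
  ok
[in] vault expunge p→/stupro
  ok
[in] arith minus x→-47
  47
[in] arith start x→-49
  -49
[in] arith plus x→54
  5
[in] arith tell
  5

Answer: {}


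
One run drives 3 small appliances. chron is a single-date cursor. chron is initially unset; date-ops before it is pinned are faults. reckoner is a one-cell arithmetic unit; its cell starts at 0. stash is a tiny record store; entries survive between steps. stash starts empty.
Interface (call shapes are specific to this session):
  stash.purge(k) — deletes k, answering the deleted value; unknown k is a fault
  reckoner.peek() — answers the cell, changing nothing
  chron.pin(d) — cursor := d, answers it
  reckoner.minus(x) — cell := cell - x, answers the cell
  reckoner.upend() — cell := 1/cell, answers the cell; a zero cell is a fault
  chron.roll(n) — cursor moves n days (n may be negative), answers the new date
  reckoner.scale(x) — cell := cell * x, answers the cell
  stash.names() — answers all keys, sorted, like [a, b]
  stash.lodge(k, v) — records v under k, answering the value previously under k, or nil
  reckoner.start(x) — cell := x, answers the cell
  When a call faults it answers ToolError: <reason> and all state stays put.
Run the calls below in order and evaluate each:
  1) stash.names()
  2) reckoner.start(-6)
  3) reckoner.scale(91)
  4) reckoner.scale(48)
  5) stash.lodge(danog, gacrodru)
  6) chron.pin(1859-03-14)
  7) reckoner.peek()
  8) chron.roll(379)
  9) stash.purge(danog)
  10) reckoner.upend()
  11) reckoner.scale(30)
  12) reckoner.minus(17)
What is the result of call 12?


Answer: -74261/4368

Derivation:
$ names
  []
$ start x=-6
  -6
$ scale x=91
  -546
$ scale x=48
  -26208
$ lodge k=danog v=gacrodru
  nil
$ pin d=1859-03-14
  1859-03-14
$ peek
  -26208
$ roll n=379
  1860-03-27
$ purge k=danog
  gacrodru
$ upend
  -1/26208
$ scale x=30
  -5/4368
$ minus x=17
  -74261/4368


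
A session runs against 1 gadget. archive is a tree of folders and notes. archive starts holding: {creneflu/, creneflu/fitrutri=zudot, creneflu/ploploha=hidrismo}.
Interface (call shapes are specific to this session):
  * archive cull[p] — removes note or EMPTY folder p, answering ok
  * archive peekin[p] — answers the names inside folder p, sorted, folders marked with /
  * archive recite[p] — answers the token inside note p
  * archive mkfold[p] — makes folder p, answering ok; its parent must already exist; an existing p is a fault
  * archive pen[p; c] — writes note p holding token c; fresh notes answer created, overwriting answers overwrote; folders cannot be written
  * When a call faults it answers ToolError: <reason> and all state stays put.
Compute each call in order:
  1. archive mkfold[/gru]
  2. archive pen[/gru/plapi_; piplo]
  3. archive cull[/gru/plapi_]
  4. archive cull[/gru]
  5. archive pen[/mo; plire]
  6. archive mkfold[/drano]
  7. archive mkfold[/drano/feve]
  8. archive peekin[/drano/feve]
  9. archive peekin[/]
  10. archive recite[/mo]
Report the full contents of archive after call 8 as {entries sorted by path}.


Answer: {creneflu/, creneflu/fitrutri=zudot, creneflu/ploploha=hidrismo, drano/, drano/feve/, mo=plire}

Derivation:
Do: archive mkfold[p: /gru]
See: ok
Do: archive pen[p: /gru/plapi_; c: piplo]
See: created
Do: archive cull[p: /gru/plapi_]
See: ok
Do: archive cull[p: /gru]
See: ok
Do: archive pen[p: /mo; c: plire]
See: created
Do: archive mkfold[p: /drano]
See: ok
Do: archive mkfold[p: /drano/feve]
See: ok
Do: archive peekin[p: /drano/feve]
See: []
Do: archive peekin[p: /]
See: [creneflu/, drano/, mo]
Do: archive recite[p: /mo]
See: plire


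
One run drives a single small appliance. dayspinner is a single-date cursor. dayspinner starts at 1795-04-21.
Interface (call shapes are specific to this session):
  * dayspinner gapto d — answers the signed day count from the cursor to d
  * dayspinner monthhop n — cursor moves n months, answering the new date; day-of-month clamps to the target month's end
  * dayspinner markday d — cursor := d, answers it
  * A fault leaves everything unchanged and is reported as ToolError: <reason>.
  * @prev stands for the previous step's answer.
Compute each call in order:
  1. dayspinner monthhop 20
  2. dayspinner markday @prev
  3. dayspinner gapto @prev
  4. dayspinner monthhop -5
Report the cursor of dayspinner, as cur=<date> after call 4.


% 1. dayspinner monthhop(20) ~> 1796-12-21
% 2. dayspinner markday(@prev) ~> 1796-12-21
% 3. dayspinner gapto(@prev) ~> 0
% 4. dayspinner monthhop(-5) ~> 1796-07-21

Answer: cur=1796-07-21


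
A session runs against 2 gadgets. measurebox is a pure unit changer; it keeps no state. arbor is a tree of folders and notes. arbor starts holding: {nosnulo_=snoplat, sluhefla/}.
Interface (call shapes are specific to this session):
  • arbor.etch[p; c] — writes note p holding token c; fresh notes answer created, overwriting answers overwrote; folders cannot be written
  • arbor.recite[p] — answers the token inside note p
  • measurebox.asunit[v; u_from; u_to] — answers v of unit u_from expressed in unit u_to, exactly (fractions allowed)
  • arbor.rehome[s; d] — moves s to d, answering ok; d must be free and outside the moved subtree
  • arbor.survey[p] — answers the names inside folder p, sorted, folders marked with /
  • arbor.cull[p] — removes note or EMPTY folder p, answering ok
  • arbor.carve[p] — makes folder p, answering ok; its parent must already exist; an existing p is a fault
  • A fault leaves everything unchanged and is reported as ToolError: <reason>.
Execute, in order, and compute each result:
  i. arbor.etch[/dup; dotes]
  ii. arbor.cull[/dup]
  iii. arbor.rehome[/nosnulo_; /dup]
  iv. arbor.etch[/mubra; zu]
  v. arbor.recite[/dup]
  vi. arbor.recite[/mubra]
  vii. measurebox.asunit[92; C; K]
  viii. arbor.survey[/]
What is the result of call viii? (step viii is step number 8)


;; arbor.etch(/dup, dotes) => created
;; arbor.cull(/dup) => ok
;; arbor.rehome(/nosnulo_, /dup) => ok
;; arbor.etch(/mubra, zu) => created
;; arbor.recite(/dup) => snoplat
;; arbor.recite(/mubra) => zu
;; measurebox.asunit(92, C, K) => 7303/20
;; arbor.survey(/) => [dup, mubra, sluhefla/]

Answer: [dup, mubra, sluhefla/]


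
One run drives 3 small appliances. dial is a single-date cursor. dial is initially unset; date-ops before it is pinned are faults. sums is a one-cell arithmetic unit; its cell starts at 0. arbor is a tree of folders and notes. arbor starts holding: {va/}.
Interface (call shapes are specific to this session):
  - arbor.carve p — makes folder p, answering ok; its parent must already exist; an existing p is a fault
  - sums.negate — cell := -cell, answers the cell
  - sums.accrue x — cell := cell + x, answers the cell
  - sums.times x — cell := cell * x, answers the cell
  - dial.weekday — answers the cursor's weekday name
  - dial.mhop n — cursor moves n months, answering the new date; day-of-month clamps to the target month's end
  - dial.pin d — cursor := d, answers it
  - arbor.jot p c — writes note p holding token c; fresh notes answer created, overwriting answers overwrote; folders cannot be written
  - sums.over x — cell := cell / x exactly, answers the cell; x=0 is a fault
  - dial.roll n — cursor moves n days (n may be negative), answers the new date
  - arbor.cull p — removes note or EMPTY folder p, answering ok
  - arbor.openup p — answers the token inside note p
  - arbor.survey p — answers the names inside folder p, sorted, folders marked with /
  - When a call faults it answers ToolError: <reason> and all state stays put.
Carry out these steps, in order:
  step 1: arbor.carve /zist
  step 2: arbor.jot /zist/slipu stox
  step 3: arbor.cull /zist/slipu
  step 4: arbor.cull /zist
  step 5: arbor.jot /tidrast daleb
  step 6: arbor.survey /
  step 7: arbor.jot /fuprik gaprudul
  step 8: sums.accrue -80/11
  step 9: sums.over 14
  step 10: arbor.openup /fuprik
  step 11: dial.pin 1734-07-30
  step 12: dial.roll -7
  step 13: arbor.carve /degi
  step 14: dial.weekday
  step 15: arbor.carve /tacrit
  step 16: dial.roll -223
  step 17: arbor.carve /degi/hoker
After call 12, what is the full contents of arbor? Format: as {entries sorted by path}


Answer: {fuprik=gaprudul, tidrast=daleb, va/}

Derivation:
# 1. carve(/zist) -> ok
# 2. jot(/zist/slipu, stox) -> created
# 3. cull(/zist/slipu) -> ok
# 4. cull(/zist) -> ok
# 5. jot(/tidrast, daleb) -> created
# 6. survey(/) -> [tidrast, va/]
# 7. jot(/fuprik, gaprudul) -> created
# 8. accrue(-80/11) -> -80/11
# 9. over(14) -> -40/77
# 10. openup(/fuprik) -> gaprudul
# 11. pin(1734-07-30) -> 1734-07-30
# 12. roll(-7) -> 1734-07-23
# 13. carve(/degi) -> ok
# 14. weekday() -> Friday
# 15. carve(/tacrit) -> ok
# 16. roll(-223) -> 1733-12-12
# 17. carve(/degi/hoker) -> ok


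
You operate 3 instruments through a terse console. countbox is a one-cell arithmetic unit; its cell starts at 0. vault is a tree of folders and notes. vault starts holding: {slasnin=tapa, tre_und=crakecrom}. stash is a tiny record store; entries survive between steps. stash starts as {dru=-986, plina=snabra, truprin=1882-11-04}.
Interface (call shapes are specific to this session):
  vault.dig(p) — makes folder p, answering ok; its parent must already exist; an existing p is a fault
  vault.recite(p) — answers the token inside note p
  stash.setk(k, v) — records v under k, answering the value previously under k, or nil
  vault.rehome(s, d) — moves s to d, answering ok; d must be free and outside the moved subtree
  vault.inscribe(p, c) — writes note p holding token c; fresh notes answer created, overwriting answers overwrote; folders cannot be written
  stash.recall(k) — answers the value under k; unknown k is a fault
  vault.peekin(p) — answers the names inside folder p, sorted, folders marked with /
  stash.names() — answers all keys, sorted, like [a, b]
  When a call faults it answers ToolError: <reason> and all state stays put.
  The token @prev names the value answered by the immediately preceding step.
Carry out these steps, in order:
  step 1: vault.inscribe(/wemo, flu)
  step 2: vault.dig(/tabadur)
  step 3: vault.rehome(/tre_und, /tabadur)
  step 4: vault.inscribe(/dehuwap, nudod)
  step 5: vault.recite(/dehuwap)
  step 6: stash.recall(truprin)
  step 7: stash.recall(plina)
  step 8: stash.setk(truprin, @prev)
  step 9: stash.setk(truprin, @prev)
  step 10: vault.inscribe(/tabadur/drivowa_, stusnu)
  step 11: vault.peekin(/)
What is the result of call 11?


% vault.inscribe p→/wemo c→flu
[out] created
% vault.dig p→/tabadur
[out] ok
% vault.rehome s→/tre_und d→/tabadur
[out] ToolError: exists
% vault.inscribe p→/dehuwap c→nudod
[out] created
% vault.recite p→/dehuwap
[out] nudod
% stash.recall k→truprin
[out] 1882-11-04
% stash.recall k→plina
[out] snabra
% stash.setk k→truprin v→@prev
[out] 1882-11-04
% stash.setk k→truprin v→@prev
[out] snabra
% vault.inscribe p→/tabadur/drivowa_ c→stusnu
[out] created
% vault.peekin p→/
[out] [dehuwap, slasnin, tabadur/, tre_und, wemo]

Answer: [dehuwap, slasnin, tabadur/, tre_und, wemo]


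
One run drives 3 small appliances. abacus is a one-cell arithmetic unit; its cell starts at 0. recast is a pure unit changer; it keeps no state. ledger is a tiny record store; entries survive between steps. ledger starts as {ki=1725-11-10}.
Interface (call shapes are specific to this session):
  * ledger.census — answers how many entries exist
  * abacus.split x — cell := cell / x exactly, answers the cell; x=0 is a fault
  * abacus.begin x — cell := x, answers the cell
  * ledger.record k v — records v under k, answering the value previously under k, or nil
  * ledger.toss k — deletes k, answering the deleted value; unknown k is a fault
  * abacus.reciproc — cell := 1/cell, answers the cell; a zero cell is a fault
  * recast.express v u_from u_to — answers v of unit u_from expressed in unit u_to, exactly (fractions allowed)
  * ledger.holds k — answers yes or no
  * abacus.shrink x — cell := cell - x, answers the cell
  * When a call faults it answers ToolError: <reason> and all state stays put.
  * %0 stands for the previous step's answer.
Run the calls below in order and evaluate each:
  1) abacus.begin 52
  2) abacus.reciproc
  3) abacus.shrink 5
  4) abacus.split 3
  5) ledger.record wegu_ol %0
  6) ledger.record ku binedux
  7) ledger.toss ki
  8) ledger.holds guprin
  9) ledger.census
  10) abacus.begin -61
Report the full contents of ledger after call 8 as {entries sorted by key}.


I use abacus.begin(x='52'), which returns 52.
Calling abacus.reciproc, which returns 1/52.
I use abacus.shrink(x='5'), → -259/52.
I call abacus.split(x='3'), and see -259/156.
Calling ledger.record(k='wegu_ol', v='%0'), and observe nil.
I call ledger.record(k='ku', v='binedux'), and see nil.
Calling ledger.toss(k='ki'), and see 1725-11-10.
Now I run ledger.holds(k='guprin'), → no.
Next I call ledger.census, and observe 2.
I try abacus.begin(x='-61'), which returns -61.

Answer: {ku=binedux, wegu_ol=-259/156}


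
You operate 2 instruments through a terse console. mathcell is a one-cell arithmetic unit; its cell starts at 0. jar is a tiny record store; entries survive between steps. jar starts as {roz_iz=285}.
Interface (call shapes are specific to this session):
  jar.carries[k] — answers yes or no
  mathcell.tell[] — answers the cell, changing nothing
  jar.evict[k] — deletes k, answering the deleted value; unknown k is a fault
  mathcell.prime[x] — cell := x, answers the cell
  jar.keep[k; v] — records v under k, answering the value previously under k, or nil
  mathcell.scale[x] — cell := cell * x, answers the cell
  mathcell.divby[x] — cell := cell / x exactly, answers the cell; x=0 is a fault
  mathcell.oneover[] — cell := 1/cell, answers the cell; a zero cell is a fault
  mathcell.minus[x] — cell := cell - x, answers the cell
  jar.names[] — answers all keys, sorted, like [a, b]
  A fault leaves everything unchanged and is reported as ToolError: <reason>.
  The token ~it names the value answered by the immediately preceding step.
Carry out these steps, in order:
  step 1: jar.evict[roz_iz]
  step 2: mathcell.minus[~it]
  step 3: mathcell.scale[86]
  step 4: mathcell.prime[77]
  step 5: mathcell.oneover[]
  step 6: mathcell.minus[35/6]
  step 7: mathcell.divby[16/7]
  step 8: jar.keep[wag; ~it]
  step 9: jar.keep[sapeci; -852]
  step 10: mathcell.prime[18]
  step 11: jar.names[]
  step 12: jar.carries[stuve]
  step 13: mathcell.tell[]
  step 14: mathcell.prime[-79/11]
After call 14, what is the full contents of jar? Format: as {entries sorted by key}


I use jar.evict(k: roz_iz), and get 285.
I use mathcell.minus(x: ~it), → -285.
Then mathcell.scale(x: 86), and see -24510.
Calling mathcell.prime(x: 77), → 77.
Invoking mathcell.oneover, and observe 1/77.
Invoking mathcell.minus(x: 35/6), → -2689/462.
Now I run mathcell.divby(x: 16/7), yielding -2689/1056.
Invoking jar.keep(k: wag, v: ~it), and see nil.
Now I run jar.keep(k: sapeci, v: -852), — result: nil.
Invoking mathcell.prime(x: 18), → 18.
I use jar.names, → [sapeci, wag].
I run jar.carries(k: stuve), and observe no.
I try mathcell.tell(), which returns 18.
Invoking mathcell.prime(x: -79/11), yielding -79/11.

Answer: {sapeci=-852, wag=-2689/1056}
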